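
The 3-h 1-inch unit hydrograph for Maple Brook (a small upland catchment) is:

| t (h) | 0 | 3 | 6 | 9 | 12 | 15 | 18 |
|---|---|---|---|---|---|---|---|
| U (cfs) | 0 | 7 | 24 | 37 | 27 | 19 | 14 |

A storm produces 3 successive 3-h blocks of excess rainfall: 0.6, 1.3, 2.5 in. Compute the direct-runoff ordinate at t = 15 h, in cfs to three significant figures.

Q ≈ 139 cfs

By discrete convolution, Q_j = Σ (P_i / 1 in) · U_{j−i}.
At t = 15 h (j=5): Q = (0.6/1)·19 + (1.3/1)·27 + (2.5/1)·37 = 139 cfs.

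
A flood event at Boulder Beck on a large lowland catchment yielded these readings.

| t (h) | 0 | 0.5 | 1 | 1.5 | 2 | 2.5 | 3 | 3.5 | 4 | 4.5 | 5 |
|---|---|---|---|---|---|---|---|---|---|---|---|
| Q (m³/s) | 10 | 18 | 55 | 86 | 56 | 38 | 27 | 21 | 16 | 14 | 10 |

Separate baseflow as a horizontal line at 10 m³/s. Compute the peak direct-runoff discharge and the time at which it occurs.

Q_p = 76.0 m³/s at t = 1.5 h

Subtracting baseflow gives direct-runoff ordinates: 0.0, 8.0, 45.0, 76.0, 46.0, 28.0, 17.0, 11.0, 6.0, 4.0, 0.0 m³/s.
The maximum is 76.0 m³/s, occurring at the reading for t = 1.5 h.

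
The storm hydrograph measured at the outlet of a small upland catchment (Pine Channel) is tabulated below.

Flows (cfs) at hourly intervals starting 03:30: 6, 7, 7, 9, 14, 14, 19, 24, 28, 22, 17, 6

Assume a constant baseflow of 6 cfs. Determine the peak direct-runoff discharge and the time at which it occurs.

Subtracting baseflow gives direct-runoff ordinates: 0.0, 1.0, 1.0, 3.0, 8.0, 8.0, 13.0, 18.0, 22.0, 16.0, 11.0, 0.0 cfs.
The maximum is 22.0 cfs, occurring at the reading for t = 11:30.

Q_p = 22.0 cfs at t = 11:30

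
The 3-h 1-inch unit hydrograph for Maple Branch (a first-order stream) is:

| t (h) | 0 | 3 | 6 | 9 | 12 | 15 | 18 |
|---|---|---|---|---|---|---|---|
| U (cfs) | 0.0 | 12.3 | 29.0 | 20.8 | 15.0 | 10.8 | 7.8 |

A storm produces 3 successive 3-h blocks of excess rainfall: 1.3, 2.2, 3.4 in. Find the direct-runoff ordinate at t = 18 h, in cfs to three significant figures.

Q ≈ 84.9 cfs

By discrete convolution, Q_j = Σ (P_i / 1 in) · U_{j−i}.
At t = 18 h (j=6): Q = (1.3/1)·7.8 + (2.2/1)·10.8 + (3.4/1)·15.0 = 84.9 cfs.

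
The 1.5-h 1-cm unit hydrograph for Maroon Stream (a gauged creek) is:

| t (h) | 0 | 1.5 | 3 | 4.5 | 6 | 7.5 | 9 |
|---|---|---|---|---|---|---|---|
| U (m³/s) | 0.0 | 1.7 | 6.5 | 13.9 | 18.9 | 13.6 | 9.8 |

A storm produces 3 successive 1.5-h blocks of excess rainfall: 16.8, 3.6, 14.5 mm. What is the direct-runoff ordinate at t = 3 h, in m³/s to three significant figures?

Q ≈ 11.5 m³/s

By discrete convolution, Q_j = Σ (P_i / 10 mm) · U_{j−i}.
At t = 3 h (j=2): Q = (16.8/10)·6.5 + (3.6/10)·1.7 + (14.5/10)·0.0 = 11.5 m³/s.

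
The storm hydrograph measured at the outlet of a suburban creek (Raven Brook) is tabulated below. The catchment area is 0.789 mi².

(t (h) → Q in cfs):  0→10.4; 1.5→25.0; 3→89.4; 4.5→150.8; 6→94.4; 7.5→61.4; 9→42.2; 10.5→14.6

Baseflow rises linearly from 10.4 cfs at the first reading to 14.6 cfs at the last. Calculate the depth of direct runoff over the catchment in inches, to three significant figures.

Direct runoff: 0.00, 14.00, 77.80, 138.60, 81.60, 48.00, 28.20, 0.00 cfs; ΣQ_DR = 388.2 cfs.
V = ΣQ_DR · Δt = 388.2 × 5400 s = 2.096 × 10^6 ft³.
Over A = 0.789 mi², depth = V / A = 1.14 in.

d ≈ 1.14 in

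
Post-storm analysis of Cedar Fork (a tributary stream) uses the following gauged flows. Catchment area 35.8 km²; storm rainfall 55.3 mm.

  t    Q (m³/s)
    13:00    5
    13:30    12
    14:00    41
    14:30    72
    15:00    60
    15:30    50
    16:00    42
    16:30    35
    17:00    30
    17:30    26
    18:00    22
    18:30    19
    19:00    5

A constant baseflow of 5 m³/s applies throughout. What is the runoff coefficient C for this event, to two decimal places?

ΣQ_DR = 354.0 m³/s; V = ΣQ_DR·Δt = 6.372 × 10^5 m³.
Runoff depth d = V / A = 17.80 mm.
C = d / P = 17.80 / 55.3 = 0.32.

C ≈ 0.32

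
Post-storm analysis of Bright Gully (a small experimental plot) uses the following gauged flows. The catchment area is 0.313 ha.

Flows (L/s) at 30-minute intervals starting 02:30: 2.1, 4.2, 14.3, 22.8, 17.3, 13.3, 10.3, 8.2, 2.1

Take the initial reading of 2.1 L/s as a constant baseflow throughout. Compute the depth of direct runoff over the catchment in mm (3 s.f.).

Direct runoff: 0.0, 2.1, 12.2, 20.7, 15.2, 11.2, 8.2, 6.1, 0.0 L/s; ΣQ_DR = 75.70 L/s.
V = ΣQ_DR · Δt = 75.70 × 1800 s = 1.363 × 10^5 L.
Over A = 0.313 ha, depth = V / A = 43.5 mm.

d ≈ 43.5 mm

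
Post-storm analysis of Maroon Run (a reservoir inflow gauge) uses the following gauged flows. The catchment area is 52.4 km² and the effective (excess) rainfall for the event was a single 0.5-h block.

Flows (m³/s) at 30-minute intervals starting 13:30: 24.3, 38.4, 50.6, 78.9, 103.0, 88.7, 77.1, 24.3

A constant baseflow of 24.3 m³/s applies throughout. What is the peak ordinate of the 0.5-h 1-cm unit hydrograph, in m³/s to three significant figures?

Direct runoff: 0.0, 14.1, 26.3, 54.6, 78.7, 64.4, 52.8, 0.0 m³/s; ΣQ_DR = 290.9 m³/s, peak = 78.7 m³/s.
Runoff depth d = ΣQ_DR·Δt / A = 290.9 × 1800 / (52.4 km²) = 9.993 mm.
The 1-cm UH is the DRH scaled by (10 mm)/d, so U_p = 78.7 × 10/9.993 = 78.8 m³/s.

U_p ≈ 78.8 m³/s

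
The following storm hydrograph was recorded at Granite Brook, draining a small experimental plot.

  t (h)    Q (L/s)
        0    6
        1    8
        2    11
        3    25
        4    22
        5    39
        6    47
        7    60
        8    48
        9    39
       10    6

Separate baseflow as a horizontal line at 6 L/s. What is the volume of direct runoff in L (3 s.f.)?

Direct-runoff ordinates (Q − Q_b): 0.0, 2.0, 5.0, 19.0, 16.0, 33.0, 41.0, 54.0, 42.0, 33.0, 0.0 L/s.
ΣQ_DR = 245.0 L/s.
With Δt = 1 h = 3600 s, V = ΣQ_DR · Δt = 245.0 × 3600 = 8.82 × 10^5 L.

V ≈ 8.82 × 10^5 L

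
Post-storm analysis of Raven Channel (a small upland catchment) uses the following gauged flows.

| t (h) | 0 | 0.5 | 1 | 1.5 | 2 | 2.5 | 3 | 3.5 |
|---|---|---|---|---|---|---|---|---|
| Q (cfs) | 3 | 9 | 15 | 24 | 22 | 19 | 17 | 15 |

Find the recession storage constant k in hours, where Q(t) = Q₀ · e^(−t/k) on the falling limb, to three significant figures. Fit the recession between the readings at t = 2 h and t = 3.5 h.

k ≈ 3.92 h

On the falling limb, Q drops from 22 to 15 cfs between t = 2 h and t = 3.5 h (Δt = 1.5 h).
k = −Δt / ln(Q₂/Q₁) = −1.5 / ln(15/22) = 3.92 h.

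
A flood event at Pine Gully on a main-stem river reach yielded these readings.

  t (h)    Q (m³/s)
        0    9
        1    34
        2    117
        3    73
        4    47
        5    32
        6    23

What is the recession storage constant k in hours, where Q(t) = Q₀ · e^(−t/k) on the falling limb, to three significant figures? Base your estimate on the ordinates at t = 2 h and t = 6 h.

On the falling limb, Q drops from 117 to 23 m³/s between t = 2 h and t = 6 h (Δt = 4 h).
k = −Δt / ln(Q₂/Q₁) = −4 / ln(23/117) = 2.46 h.

k ≈ 2.46 h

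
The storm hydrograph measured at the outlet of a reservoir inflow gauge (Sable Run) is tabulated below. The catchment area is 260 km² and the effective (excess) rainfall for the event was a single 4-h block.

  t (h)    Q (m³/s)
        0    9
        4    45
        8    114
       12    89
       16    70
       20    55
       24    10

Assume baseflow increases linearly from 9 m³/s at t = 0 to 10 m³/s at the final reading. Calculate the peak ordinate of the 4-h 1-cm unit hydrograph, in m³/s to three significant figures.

Direct runoff: 0.00, 35.83, 104.67, 79.50, 60.33, 45.17, 0.00 m³/s; ΣQ_DR = 325.5 m³/s, peak = 104.67 m³/s.
Runoff depth d = ΣQ_DR·Δt / A = 325.5 × 14400 / (260 km²) = 18.03 mm.
The 1-cm UH is the DRH scaled by (10 mm)/d, so U_p = 104.67 × 10/18.03 = 58.1 m³/s.

U_p ≈ 58.1 m³/s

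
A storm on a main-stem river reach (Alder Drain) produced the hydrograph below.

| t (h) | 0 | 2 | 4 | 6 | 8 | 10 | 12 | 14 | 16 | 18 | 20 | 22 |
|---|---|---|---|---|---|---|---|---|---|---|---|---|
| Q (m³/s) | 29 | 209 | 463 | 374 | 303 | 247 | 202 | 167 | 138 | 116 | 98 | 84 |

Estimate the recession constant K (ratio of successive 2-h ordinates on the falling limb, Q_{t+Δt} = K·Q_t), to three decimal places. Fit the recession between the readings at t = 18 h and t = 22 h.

K ≈ 0.851

Using the recession-limb readings at t = 18 h and t = 22 h: Q falls from 116 to 84 m³/s over 2 intervals.
K = (Q₂/Q₁)^(1/2) = (84/116)^(1/2) = 0.851.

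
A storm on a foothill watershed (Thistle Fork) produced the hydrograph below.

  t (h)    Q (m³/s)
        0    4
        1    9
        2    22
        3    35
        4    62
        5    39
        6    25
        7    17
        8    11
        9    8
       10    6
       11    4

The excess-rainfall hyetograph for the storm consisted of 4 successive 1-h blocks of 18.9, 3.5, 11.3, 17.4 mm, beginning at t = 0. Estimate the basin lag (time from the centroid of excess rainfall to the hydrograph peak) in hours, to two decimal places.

Centroid of excess rainfall: t_c = Σ P_i·t̄_i / ΣP_i = 2.0323 h (block centres at 0.5, 1.5, 2.5, 3.5 h).
Hydrograph peak occurs at t = 4 h, so basin lag t_L = 4 − 2.0323 = 1.97 h.

t_L ≈ 1.97 h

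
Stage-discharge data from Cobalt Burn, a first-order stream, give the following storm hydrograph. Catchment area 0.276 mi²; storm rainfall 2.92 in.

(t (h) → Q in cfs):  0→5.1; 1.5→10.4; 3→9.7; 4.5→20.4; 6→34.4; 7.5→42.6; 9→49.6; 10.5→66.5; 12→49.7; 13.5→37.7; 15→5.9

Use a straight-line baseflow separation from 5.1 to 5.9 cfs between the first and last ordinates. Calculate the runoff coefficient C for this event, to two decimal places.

C ≈ 0.78

ΣQ_DR = 271.5 cfs; V = ΣQ_DR·Δt = 1.466 × 10^6 ft³.
Runoff depth d = V / A = 2.286 in.
C = d / P = 2.286 / 2.92 = 0.78.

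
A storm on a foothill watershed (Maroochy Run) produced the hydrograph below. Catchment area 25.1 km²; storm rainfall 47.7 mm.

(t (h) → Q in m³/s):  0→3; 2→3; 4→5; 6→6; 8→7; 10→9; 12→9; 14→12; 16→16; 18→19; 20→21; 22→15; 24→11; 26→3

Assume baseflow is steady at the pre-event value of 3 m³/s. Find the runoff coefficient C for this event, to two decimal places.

ΣQ_DR = 97.00 m³/s; V = ΣQ_DR·Δt = 6.984 × 10^5 m³.
Runoff depth d = V / A = 27.82 mm.
C = d / P = 27.82 / 47.7 = 0.58.

C ≈ 0.58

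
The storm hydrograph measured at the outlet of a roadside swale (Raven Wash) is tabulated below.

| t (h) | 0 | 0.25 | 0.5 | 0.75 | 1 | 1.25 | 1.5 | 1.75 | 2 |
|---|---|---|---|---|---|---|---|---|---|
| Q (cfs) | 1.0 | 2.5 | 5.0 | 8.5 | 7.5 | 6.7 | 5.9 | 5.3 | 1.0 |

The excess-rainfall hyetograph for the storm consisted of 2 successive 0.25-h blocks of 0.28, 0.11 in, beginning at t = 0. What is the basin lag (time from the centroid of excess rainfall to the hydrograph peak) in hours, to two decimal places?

t_L ≈ 0.55 h

Centroid of excess rainfall: t_c = Σ P_i·t̄_i / ΣP_i = 0.1955 h (block centres at 0.125, 0.375 h).
Hydrograph peak occurs at t = 0.75 h, so basin lag t_L = 0.75 − 0.1955 = 0.55 h.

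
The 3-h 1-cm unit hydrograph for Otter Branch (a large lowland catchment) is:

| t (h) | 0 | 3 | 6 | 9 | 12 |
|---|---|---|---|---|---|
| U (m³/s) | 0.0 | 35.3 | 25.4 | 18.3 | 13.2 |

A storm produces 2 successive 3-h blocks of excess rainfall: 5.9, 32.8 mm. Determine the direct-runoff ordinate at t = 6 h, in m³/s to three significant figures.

Q ≈ 131 m³/s

By discrete convolution, Q_j = Σ (P_i / 10 mm) · U_{j−i}.
At t = 6 h (j=2): Q = (5.9/10)·25.4 + (32.8/10)·35.3 = 131 m³/s.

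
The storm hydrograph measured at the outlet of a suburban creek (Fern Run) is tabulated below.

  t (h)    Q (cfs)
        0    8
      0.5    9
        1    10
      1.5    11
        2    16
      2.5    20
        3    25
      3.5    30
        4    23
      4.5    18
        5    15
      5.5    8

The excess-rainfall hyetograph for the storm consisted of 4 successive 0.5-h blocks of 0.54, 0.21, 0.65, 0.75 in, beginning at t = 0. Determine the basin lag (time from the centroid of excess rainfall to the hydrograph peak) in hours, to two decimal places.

t_L ≈ 2.38 h

Centroid of excess rainfall: t_c = Σ P_i·t̄_i / ΣP_i = 1.1244 h (block centres at 0.25, 0.75, 1.25, 1.75 h).
Hydrograph peak occurs at t = 3.5 h, so basin lag t_L = 3.5 − 1.1244 = 2.38 h.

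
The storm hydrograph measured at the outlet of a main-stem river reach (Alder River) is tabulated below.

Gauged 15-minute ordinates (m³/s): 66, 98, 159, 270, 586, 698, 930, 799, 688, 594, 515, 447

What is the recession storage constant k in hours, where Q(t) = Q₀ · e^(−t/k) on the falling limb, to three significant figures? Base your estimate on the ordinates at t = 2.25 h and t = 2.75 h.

On the falling limb, Q drops from 594 to 447 m³/s between t = 2.25 h and t = 2.75 h (Δt = 0.5 h).
k = −Δt / ln(Q₂/Q₁) = −0.5 / ln(447/594) = 1.76 h.

k ≈ 1.76 h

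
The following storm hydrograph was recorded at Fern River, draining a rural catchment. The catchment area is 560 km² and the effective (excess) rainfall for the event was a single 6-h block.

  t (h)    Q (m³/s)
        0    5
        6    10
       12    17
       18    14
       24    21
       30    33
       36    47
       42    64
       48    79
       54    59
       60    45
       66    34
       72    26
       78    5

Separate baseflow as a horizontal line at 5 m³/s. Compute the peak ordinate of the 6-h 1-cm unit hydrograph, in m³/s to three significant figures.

Direct runoff: 0.0, 5.0, 12.0, 9.0, 16.0, 28.0, 42.0, 59.0, 74.0, 54.0, 40.0, 29.0, 21.0, 0.0 m³/s; ΣQ_DR = 389.0 m³/s, peak = 74.0 m³/s.
Runoff depth d = ΣQ_DR·Δt / A = 389.0 × 21600 / (560 km²) = 15.00 mm.
The 1-cm UH is the DRH scaled by (10 mm)/d, so U_p = 74.0 × 10/15.00 = 49.3 m³/s.

U_p ≈ 49.3 m³/s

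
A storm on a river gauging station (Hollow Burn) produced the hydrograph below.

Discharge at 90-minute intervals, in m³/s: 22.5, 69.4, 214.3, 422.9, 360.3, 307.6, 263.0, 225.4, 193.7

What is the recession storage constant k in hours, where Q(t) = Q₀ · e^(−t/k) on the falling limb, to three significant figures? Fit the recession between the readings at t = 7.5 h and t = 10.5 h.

k ≈ 9.65 h

On the falling limb, Q drops from 307.6 to 225.4 m³/s between t = 7.5 h and t = 10.5 h (Δt = 3 h).
k = −Δt / ln(Q₂/Q₁) = −3 / ln(225.4/307.6) = 9.65 h.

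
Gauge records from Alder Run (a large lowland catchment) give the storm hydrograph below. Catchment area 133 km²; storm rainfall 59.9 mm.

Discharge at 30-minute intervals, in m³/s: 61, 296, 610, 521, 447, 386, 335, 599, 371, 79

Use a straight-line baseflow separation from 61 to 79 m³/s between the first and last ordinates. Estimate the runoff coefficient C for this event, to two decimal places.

ΣQ_DR = 3005 m³/s; V = ΣQ_DR·Δt = 5.409 × 10^6 m³.
Runoff depth d = V / A = 40.67 mm.
C = d / P = 40.67 / 59.9 = 0.68.

C ≈ 0.68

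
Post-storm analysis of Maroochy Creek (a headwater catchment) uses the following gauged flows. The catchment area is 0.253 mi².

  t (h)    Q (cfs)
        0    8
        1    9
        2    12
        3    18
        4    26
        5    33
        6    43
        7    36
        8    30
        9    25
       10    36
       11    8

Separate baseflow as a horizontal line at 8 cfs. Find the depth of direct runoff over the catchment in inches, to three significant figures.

d ≈ 1.15 in

Direct runoff: 0.0, 1.0, 4.0, 10.0, 18.0, 25.0, 35.0, 28.0, 22.0, 17.0, 28.0, 0.0 cfs; ΣQ_DR = 188.0 cfs.
V = ΣQ_DR · Δt = 188.0 × 3600 s = 6.768 × 10^5 ft³.
Over A = 0.253 mi², depth = V / A = 1.15 in.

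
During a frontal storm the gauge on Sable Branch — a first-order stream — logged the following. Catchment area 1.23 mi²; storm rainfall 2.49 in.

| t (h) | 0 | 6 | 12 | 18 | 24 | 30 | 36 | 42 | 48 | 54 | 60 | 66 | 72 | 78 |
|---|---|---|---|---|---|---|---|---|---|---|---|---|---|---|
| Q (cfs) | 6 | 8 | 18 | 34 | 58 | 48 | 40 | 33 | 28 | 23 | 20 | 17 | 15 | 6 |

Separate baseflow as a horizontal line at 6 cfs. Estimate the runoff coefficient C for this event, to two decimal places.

C ≈ 0.82

ΣQ_DR = 270.0 cfs; V = ΣQ_DR·Δt = 5.832 × 10^6 ft³.
Runoff depth d = V / A = 2.041 in.
C = d / P = 2.041 / 2.49 = 0.82.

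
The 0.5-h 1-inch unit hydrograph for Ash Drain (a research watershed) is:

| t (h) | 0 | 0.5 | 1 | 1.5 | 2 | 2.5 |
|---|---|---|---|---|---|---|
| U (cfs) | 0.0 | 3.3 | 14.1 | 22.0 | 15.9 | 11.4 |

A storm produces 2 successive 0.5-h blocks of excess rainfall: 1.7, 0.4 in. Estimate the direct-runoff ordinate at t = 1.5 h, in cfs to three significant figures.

Q ≈ 43.0 cfs

By discrete convolution, Q_j = Σ (P_i / 1 in) · U_{j−i}.
At t = 1.5 h (j=3): Q = (1.7/1)·22.0 + (0.4/1)·14.1 = 43.0 cfs.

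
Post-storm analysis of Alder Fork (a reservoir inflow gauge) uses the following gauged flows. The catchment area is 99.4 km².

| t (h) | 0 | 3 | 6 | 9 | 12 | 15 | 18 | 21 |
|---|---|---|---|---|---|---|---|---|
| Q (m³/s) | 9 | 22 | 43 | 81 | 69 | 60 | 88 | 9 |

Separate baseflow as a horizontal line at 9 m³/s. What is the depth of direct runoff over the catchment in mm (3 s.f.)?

Direct runoff: 0.0, 13.0, 34.0, 72.0, 60.0, 51.0, 79.0, 0.0 m³/s; ΣQ_DR = 309.0 m³/s.
V = ΣQ_DR · Δt = 309.0 × 10800 s = 3.337 × 10^6 m³.
Over A = 99.4 km², depth = V / A = 33.6 mm.

d ≈ 33.6 mm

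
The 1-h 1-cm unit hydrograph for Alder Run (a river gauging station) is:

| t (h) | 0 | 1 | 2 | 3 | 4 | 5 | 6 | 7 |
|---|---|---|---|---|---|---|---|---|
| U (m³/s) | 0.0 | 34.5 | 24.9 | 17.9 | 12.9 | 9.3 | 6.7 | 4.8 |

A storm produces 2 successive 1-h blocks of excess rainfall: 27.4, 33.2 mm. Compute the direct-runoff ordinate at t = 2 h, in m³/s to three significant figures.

Q ≈ 183 m³/s

By discrete convolution, Q_j = Σ (P_i / 10 mm) · U_{j−i}.
At t = 2 h (j=2): Q = (27.4/10)·24.9 + (33.2/10)·34.5 = 183 m³/s.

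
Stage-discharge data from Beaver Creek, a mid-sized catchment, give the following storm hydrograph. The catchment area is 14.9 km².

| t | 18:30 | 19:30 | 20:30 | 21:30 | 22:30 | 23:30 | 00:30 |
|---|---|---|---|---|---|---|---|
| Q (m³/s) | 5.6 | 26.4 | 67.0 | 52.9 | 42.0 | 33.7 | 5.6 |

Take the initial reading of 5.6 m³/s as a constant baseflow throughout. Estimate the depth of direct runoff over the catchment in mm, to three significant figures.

d ≈ 46.9 mm

Direct runoff: 0.0, 20.8, 61.4, 47.3, 36.4, 28.1, 0.0 m³/s; ΣQ_DR = 194.0 m³/s.
V = ΣQ_DR · Δt = 194.0 × 3600 s = 6.984 × 10^5 m³.
Over A = 14.9 km², depth = V / A = 46.9 mm.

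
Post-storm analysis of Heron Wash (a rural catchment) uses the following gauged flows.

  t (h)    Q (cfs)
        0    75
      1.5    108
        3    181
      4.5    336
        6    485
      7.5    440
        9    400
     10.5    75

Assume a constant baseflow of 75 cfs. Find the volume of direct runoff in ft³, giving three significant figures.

V ≈ 8.10 × 10^6 ft³

Direct-runoff ordinates (Q − Q_b): 0.0, 33.0, 106.0, 261.0, 410.0, 365.0, 325.0, 0.0 cfs.
ΣQ_DR = 1500 cfs.
With Δt = 1.5 h = 5400 s, V = ΣQ_DR · Δt = 1500 × 5400 = 8.10 × 10^6 ft³.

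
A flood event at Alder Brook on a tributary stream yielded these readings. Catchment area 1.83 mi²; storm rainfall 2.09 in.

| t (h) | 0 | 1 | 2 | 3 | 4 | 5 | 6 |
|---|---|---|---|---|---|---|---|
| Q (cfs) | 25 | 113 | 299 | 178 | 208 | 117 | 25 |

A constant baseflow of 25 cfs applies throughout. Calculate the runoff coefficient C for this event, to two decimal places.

C ≈ 0.32

ΣQ_DR = 790.0 cfs; V = ΣQ_DR·Δt = 2.844 × 10^6 ft³.
Runoff depth d = V / A = 0.6689 in.
C = d / P = 0.6689 / 2.09 = 0.32.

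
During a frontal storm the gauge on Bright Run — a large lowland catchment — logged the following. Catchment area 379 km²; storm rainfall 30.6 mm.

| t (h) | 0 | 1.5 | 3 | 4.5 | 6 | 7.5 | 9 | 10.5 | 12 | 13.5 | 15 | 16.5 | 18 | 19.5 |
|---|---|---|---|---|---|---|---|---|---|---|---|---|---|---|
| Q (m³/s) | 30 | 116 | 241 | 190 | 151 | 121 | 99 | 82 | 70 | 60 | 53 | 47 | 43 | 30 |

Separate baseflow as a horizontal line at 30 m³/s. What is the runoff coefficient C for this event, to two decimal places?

ΣQ_DR = 913.0 m³/s; V = ΣQ_DR·Δt = 4.930 × 10^6 m³.
Runoff depth d = V / A = 13.01 mm.
C = d / P = 13.01 / 30.6 = 0.43.

C ≈ 0.43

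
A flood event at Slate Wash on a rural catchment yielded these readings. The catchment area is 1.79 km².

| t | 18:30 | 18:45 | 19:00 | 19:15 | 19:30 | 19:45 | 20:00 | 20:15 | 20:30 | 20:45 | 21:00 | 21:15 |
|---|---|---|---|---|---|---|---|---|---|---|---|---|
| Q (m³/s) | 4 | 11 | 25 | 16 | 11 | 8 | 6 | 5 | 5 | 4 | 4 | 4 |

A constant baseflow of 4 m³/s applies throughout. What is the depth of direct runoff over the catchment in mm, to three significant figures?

Direct runoff: 0.0, 7.0, 21.0, 12.0, 7.0, 4.0, 2.0, 1.0, 1.0, 0.0, 0.0, 0.0 m³/s; ΣQ_DR = 55.00 m³/s.
V = ΣQ_DR · Δt = 55.00 × 900 s = 49500 m³.
Over A = 1.79 km², depth = V / A = 27.7 mm.

d ≈ 27.7 mm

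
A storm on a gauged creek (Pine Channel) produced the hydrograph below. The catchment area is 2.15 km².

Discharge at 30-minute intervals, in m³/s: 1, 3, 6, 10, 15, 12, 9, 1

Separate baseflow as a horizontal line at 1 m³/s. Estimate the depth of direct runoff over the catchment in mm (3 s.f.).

d ≈ 41.0 mm

Direct runoff: 0.0, 2.0, 5.0, 9.0, 14.0, 11.0, 8.0, 0.0 m³/s; ΣQ_DR = 49.00 m³/s.
V = ΣQ_DR · Δt = 49.00 × 1800 s = 88200 m³.
Over A = 2.15 km², depth = V / A = 41.0 mm.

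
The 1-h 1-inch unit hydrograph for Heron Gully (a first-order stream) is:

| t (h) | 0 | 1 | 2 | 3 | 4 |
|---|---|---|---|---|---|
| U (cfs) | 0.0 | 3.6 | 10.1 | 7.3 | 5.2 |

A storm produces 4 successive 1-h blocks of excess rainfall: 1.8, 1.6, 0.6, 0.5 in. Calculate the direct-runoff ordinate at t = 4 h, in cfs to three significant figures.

Q ≈ 28.9 cfs

By discrete convolution, Q_j = Σ (P_i / 1 in) · U_{j−i}.
At t = 4 h (j=4): Q = (1.8/1)·5.2 + (1.6/1)·7.3 + (0.6/1)·10.1 + (0.5/1)·3.6 = 28.9 cfs.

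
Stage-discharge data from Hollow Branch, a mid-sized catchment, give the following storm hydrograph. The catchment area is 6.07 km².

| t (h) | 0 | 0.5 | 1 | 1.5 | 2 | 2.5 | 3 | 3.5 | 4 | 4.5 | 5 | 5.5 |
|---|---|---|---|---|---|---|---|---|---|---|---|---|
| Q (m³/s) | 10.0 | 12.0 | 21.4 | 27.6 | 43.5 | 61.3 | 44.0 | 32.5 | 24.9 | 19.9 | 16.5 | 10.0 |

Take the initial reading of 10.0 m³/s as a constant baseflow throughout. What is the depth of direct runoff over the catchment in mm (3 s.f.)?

d ≈ 60.4 mm

Direct runoff: 0.0, 2.0, 11.4, 17.6, 33.5, 51.3, 34.0, 22.5, 14.9, 9.9, 6.5, 0.0 m³/s; ΣQ_DR = 203.6 m³/s.
V = ΣQ_DR · Δt = 203.6 × 1800 s = 3.665 × 10^5 m³.
Over A = 6.07 km², depth = V / A = 60.4 mm.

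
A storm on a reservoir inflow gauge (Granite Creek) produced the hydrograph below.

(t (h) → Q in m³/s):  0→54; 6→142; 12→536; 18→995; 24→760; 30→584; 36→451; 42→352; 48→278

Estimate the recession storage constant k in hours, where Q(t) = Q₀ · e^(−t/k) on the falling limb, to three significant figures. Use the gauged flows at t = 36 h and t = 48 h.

k ≈ 24.8 h

On the falling limb, Q drops from 451 to 278 m³/s between t = 36 h and t = 48 h (Δt = 12 h).
k = −Δt / ln(Q₂/Q₁) = −12 / ln(278/451) = 24.8 h.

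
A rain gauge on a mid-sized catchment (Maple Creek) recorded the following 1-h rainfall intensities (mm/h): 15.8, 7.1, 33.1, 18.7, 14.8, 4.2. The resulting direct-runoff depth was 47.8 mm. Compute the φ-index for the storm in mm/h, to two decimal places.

φ ≈ 8.65 mm/h

Only the 4 blocks with intensity above φ contribute runoff: 15.8, 33.1, 18.7, 14.8 mm/h.
Σ(I−φ)·Δt = d  ⇒  (15.8+33.1+18.7+14.8 − 4φ)·1 = 47.8
φ = (82.40 − 47.8/1) / 4 = 8.65 mm/h.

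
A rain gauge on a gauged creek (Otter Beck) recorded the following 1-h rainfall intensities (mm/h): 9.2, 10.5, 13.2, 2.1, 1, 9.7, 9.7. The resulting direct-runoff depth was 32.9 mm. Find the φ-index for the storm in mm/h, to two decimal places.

φ ≈ 3.88 mm/h

Only the 5 blocks with intensity above φ contribute runoff: 9.2, 10.5, 13.2, 9.7, 9.7 mm/h.
Σ(I−φ)·Δt = d  ⇒  (9.2+10.5+13.2+9.7+9.7 − 5φ)·1 = 32.9
φ = (52.30 − 32.9/1) / 5 = 3.88 mm/h.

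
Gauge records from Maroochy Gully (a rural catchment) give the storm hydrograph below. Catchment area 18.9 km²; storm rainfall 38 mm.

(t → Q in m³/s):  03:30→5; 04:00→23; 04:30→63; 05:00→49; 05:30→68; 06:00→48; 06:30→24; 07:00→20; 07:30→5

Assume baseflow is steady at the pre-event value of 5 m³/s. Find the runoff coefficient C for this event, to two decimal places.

ΣQ_DR = 260.0 m³/s; V = ΣQ_DR·Δt = 4.680 × 10^5 m³.
Runoff depth d = V / A = 24.76 mm.
C = d / P = 24.76 / 38 = 0.65.

C ≈ 0.65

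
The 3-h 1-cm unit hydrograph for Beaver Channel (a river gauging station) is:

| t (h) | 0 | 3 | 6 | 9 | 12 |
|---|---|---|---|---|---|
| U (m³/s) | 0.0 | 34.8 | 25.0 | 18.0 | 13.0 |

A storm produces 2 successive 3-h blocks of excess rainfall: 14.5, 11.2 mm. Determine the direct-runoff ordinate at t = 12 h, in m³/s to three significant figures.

By discrete convolution, Q_j = Σ (P_i / 10 mm) · U_{j−i}.
At t = 12 h (j=4): Q = (14.5/10)·13.0 + (11.2/10)·18.0 = 39.0 m³/s.

Q ≈ 39.0 m³/s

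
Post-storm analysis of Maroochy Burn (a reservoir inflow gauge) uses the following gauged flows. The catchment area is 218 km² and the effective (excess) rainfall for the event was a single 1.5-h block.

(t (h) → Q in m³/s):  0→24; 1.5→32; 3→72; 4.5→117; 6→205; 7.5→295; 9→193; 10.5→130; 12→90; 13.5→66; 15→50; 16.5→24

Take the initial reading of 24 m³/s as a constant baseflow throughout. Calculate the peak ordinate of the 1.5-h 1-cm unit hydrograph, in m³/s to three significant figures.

Direct runoff: 0.0, 8.0, 48.0, 93.0, 181.0, 271.0, 169.0, 106.0, 66.0, 42.0, 26.0, 0.0 m³/s; ΣQ_DR = 1010 m³/s, peak = 271.0 m³/s.
Runoff depth d = ΣQ_DR·Δt / A = 1010 × 5400 / (218 km²) = 25.02 mm.
The 1-cm UH is the DRH scaled by (10 mm)/d, so U_p = 271.0 × 10/25.02 = 108 m³/s.

U_p ≈ 108 m³/s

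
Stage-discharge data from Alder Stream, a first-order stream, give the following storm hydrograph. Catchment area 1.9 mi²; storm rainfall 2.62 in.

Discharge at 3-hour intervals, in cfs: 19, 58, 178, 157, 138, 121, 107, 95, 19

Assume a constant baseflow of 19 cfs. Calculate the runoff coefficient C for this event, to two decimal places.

ΣQ_DR = 721.0 cfs; V = ΣQ_DR·Δt = 7.787 × 10^6 ft³.
Runoff depth d = V / A = 1.764 in.
C = d / P = 1.764 / 2.62 = 0.67.

C ≈ 0.67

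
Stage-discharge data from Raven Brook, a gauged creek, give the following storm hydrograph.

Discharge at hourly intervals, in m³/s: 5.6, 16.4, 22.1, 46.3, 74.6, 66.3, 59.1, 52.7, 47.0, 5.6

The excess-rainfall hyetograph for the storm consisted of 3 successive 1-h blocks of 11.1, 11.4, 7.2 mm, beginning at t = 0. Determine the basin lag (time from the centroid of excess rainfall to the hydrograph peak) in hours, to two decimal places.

t_L ≈ 2.63 h

Centroid of excess rainfall: t_c = Σ P_i·t̄_i / ΣP_i = 1.3687 h (block centres at 0.5, 1.5, 2.5 h).
Hydrograph peak occurs at t = 4 h, so basin lag t_L = 4 − 1.3687 = 2.63 h.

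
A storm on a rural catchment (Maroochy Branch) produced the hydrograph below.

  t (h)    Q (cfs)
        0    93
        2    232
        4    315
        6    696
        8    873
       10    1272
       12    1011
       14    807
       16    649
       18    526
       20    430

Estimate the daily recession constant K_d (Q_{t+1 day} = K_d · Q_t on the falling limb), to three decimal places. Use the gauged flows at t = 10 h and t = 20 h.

Between t = 10 h and t = 20 h the flow falls from 1272 to 430 cfs over 5×2 h = 10 h.
Per-interval ratio K = (430/1272)^(1/5) = 0.8050; K_d = K^(24/2) = 0.074.

K_d ≈ 0.074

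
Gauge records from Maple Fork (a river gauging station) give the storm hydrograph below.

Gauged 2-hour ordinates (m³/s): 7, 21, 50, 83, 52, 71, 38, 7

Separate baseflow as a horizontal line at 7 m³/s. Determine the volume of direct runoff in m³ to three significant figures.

Direct-runoff ordinates (Q − Q_b): 0.0, 14.0, 43.0, 76.0, 45.0, 64.0, 31.0, 0.0 m³/s.
ΣQ_DR = 273.0 m³/s.
With Δt = 2 h = 7200 s, V = ΣQ_DR · Δt = 273.0 × 7200 = 1.97 × 10^6 m³.

V ≈ 1.97 × 10^6 m³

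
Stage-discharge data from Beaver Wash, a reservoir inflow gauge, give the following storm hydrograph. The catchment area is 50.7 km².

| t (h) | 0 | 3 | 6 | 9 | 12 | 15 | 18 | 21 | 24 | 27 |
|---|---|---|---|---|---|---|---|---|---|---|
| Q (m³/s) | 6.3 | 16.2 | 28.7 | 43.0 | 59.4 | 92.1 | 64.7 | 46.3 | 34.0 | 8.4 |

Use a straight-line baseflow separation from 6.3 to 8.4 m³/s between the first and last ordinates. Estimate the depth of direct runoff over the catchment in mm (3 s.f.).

Direct runoff: 0.00, 9.67, 21.93, 36.00, 52.17, 84.63, 57.00, 38.37, 25.83, 0.00 m³/s; ΣQ_DR = 325.6 m³/s.
V = ΣQ_DR · Δt = 325.6 × 10800 s = 3.516 × 10^6 m³.
Over A = 50.7 km², depth = V / A = 69.4 mm.

d ≈ 69.4 mm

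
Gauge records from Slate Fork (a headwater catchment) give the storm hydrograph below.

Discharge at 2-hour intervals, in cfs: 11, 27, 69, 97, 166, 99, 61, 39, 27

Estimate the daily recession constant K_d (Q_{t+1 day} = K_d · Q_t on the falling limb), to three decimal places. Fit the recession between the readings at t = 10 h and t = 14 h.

Between t = 10 h and t = 14 h the flow falls from 99 to 39 cfs over 2×2 h = 4 h.
Per-interval ratio K = (39/99)^(1/2) = 0.6276; K_d = K^(24/2) = 0.004.

K_d ≈ 0.004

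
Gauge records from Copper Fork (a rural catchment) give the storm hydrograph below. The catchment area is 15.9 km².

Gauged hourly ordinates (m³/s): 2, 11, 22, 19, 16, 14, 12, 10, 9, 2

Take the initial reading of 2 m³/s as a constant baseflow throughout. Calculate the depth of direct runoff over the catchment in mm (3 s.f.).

d ≈ 22.0 mm

Direct runoff: 0.0, 9.0, 20.0, 17.0, 14.0, 12.0, 10.0, 8.0, 7.0, 0.0 m³/s; ΣQ_DR = 97.00 m³/s.
V = ΣQ_DR · Δt = 97.00 × 3600 s = 3.492 × 10^5 m³.
Over A = 15.9 km², depth = V / A = 22.0 mm.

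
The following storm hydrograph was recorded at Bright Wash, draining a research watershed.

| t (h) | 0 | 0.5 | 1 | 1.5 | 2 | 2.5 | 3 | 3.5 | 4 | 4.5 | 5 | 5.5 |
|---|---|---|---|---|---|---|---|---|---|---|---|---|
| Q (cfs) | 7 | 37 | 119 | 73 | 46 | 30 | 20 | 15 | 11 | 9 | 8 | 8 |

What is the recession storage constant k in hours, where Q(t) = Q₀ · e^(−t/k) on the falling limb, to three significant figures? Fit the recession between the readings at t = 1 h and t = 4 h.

k ≈ 1.26 h

On the falling limb, Q drops from 119 to 11 cfs between t = 1 h and t = 4 h (Δt = 3 h).
k = −Δt / ln(Q₂/Q₁) = −3 / ln(11/119) = 1.26 h.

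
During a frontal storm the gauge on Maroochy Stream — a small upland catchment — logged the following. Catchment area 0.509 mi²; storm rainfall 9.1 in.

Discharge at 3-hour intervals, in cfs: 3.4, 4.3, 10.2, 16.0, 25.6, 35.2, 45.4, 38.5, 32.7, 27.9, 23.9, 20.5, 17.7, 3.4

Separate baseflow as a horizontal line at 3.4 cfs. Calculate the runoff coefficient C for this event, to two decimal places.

ΣQ_DR = 257.1 cfs; V = ΣQ_DR·Δt = 2.777 × 10^6 ft³.
Runoff depth d = V / A = 2.348 in.
C = d / P = 2.348 / 9.1 = 0.26.

C ≈ 0.26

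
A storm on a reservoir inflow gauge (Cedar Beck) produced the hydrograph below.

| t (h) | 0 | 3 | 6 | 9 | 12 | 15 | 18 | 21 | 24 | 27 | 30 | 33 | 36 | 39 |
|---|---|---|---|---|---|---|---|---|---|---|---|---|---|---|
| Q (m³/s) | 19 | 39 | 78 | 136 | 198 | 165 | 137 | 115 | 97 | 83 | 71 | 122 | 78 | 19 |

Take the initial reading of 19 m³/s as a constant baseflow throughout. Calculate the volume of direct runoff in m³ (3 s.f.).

Direct-runoff ordinates (Q − Q_b): 0.0, 20.0, 59.0, 117.0, 179.0, 146.0, 118.0, 96.0, 78.0, 64.0, 52.0, 103.0, 59.0, 0.0 m³/s.
ΣQ_DR = 1091 m³/s.
With Δt = 3 h = 10800 s, V = ΣQ_DR · Δt = 1091 × 10800 = 1.18 × 10^7 m³.

V ≈ 1.18 × 10^7 m³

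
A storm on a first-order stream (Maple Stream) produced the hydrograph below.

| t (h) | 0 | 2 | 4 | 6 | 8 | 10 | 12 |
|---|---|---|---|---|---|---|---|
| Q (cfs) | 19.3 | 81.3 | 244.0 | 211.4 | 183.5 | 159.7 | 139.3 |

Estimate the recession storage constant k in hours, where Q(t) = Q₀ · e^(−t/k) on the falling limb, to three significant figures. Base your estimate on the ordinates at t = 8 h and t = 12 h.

k ≈ 14.5 h

On the falling limb, Q drops from 183.5 to 139.3 cfs between t = 8 h and t = 12 h (Δt = 4 h).
k = −Δt / ln(Q₂/Q₁) = −4 / ln(139.3/183.5) = 14.5 h.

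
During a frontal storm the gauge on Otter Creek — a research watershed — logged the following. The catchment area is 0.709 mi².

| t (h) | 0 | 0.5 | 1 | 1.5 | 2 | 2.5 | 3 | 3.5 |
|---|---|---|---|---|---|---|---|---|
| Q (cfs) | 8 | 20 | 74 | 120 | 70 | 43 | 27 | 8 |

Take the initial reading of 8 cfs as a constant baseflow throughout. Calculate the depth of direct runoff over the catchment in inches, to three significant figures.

Direct runoff: 0.0, 12.0, 66.0, 112.0, 62.0, 35.0, 19.0, 0.0 cfs; ΣQ_DR = 306.0 cfs.
V = ΣQ_DR · Δt = 306.0 × 1800 s = 5.508 × 10^5 ft³.
Over A = 0.709 mi², depth = V / A = 0.334 in.

d ≈ 0.334 in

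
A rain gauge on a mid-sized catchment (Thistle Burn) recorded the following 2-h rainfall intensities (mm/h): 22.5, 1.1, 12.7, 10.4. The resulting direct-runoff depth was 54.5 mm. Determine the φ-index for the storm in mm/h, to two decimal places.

Only the 3 blocks with intensity above φ contribute runoff: 22.5, 12.7, 10.4 mm/h.
Σ(I−φ)·Δt = d  ⇒  (22.5+12.7+10.4 − 3φ)·2 = 54.5
φ = (45.60 − 54.5/2) / 3 = 6.12 mm/h.

φ ≈ 6.12 mm/h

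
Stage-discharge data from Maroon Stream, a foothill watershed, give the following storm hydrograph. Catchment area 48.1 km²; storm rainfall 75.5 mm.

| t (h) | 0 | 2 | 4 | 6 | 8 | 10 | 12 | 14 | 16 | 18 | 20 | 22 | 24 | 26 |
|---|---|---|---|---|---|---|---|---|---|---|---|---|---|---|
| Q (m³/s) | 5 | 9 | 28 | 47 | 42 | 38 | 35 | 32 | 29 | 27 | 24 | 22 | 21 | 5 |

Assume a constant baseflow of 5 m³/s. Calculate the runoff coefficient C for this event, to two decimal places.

ΣQ_DR = 294.0 m³/s; V = ΣQ_DR·Δt = 2.117 × 10^6 m³.
Runoff depth d = V / A = 44.01 mm.
C = d / P = 44.01 / 75.5 = 0.58.

C ≈ 0.58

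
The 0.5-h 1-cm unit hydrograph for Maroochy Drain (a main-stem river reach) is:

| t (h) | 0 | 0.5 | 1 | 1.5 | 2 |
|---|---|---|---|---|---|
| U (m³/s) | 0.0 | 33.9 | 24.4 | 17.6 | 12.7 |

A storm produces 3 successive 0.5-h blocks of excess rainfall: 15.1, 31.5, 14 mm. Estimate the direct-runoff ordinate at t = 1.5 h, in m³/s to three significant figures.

Q ≈ 151 m³/s

By discrete convolution, Q_j = Σ (P_i / 10 mm) · U_{j−i}.
At t = 1.5 h (j=3): Q = (15.1/10)·17.6 + (31.5/10)·24.4 + (14/10)·33.9 = 151 m³/s.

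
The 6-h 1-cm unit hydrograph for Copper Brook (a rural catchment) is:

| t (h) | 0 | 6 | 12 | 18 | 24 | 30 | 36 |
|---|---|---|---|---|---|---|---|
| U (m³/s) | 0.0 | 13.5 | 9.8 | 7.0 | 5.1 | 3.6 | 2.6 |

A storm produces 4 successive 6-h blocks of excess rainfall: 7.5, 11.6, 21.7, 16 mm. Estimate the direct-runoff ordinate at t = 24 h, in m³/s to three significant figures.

Q ≈ 54.8 m³/s

By discrete convolution, Q_j = Σ (P_i / 10 mm) · U_{j−i}.
At t = 24 h (j=4): Q = (7.5/10)·5.1 + (11.6/10)·7.0 + (21.7/10)·9.8 + (16/10)·13.5 = 54.8 m³/s.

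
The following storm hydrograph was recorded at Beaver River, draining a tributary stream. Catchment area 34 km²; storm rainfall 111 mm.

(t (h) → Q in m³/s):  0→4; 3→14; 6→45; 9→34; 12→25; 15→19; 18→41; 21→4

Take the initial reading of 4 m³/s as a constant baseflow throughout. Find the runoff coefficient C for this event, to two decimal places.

C ≈ 0.44

ΣQ_DR = 154.0 m³/s; V = ΣQ_DR·Δt = 1.663 × 10^6 m³.
Runoff depth d = V / A = 48.92 mm.
C = d / P = 48.92 / 111 = 0.44.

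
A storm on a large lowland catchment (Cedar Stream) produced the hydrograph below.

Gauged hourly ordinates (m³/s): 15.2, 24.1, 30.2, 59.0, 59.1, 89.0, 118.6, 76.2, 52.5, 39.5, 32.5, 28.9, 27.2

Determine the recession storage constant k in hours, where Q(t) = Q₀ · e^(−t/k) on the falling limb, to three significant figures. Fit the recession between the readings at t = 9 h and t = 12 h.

On the falling limb, Q drops from 39.5 to 27.2 m³/s between t = 9 h and t = 12 h (Δt = 3 h).
k = −Δt / ln(Q₂/Q₁) = −3 / ln(27.2/39.5) = 8.04 h.

k ≈ 8.04 h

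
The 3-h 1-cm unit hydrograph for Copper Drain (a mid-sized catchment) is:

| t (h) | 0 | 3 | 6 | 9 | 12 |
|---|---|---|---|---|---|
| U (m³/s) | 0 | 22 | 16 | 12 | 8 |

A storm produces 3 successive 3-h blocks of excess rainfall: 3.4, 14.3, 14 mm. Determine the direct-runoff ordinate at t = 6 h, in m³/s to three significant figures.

Q ≈ 36.9 m³/s

By discrete convolution, Q_j = Σ (P_i / 10 mm) · U_{j−i}.
At t = 6 h (j=2): Q = (3.4/10)·16 + (14.3/10)·22 + (14/10)·0 = 36.9 m³/s.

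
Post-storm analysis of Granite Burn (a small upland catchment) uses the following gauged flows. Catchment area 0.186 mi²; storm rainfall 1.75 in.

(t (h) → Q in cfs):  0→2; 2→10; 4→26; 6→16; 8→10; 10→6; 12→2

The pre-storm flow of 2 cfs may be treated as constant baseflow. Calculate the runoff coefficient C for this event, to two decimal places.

ΣQ_DR = 58.00 cfs; V = ΣQ_DR·Δt = 4.176 × 10^5 ft³.
Runoff depth d = V / A = 0.9664 in.
C = d / P = 0.9664 / 1.75 = 0.55.

C ≈ 0.55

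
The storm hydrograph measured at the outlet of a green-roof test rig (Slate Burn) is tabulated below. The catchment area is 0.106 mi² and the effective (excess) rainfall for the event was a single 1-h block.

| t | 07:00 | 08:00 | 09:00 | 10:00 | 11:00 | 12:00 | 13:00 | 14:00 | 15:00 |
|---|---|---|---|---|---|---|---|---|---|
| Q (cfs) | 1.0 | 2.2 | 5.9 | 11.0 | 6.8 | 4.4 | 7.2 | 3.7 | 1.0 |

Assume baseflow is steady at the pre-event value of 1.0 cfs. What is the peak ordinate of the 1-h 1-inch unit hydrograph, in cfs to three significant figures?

Direct runoff: 0.0, 1.2, 4.9, 10.0, 5.8, 3.4, 6.2, 2.7, 0.0 cfs; ΣQ_DR = 34.20 cfs, peak = 10.0 cfs.
Runoff depth d = ΣQ_DR·Δt / A = 34.20 × 3600 / (0.106 mi²) = 0.5000 in.
The 1-inch UH is the DRH scaled by (1 in)/d, so U_p = 10.0 × 1/0.5000 = 20.0 cfs.

U_p ≈ 20.0 cfs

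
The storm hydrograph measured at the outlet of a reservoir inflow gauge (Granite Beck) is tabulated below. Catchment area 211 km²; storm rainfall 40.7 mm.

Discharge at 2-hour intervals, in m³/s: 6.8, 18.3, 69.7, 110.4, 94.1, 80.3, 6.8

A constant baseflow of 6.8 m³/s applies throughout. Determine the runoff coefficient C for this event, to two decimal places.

C ≈ 0.28

ΣQ_DR = 338.8 m³/s; V = ΣQ_DR·Δt = 2.439 × 10^6 m³.
Runoff depth d = V / A = 11.56 mm.
C = d / P = 11.56 / 40.7 = 0.28.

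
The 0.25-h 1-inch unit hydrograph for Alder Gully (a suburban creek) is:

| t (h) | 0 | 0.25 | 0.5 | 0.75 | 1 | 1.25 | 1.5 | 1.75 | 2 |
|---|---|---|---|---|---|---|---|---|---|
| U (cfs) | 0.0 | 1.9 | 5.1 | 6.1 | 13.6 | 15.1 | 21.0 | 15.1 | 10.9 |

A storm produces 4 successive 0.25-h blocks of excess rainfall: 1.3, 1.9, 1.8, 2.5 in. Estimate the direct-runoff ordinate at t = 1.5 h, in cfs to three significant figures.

Q ≈ 95.7 cfs

By discrete convolution, Q_j = Σ (P_i / 1 in) · U_{j−i}.
At t = 1.5 h (j=6): Q = (1.3/1)·21.0 + (1.9/1)·15.1 + (1.8/1)·13.6 + (2.5/1)·6.1 = 95.7 cfs.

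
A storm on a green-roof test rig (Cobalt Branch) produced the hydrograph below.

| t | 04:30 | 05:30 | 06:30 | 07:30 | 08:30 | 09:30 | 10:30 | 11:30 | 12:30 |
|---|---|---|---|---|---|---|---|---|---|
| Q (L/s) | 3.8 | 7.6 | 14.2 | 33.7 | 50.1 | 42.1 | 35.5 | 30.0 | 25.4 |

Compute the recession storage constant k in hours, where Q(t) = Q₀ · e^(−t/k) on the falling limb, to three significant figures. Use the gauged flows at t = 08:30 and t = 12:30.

k ≈ 5.89 h

On the falling limb, Q drops from 50.1 to 25.4 L/s between t = 08:30 and t = 12:30 (Δt = 4 h).
k = −Δt / ln(Q₂/Q₁) = −4 / ln(25.4/50.1) = 5.89 h.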